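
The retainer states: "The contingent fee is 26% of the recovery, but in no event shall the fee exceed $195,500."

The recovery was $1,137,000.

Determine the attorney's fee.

26% of $1,137,000 = $295,620.00
That exceeds the $195,500 cap, so the fee is capped at $195,500.

$195,500.00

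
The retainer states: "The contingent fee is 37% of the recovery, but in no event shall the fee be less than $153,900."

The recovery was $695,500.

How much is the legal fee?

37% of $695,500 = $257,335.00
That exceeds the $153,900 minimum.

$257,335.00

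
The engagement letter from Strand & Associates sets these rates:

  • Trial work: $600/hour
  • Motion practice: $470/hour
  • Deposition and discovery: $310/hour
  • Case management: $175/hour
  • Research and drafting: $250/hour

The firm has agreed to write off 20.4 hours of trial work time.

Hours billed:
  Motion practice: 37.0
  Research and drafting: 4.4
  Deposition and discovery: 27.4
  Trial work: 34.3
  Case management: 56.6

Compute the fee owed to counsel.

Trial work: 34.3 × $600 = $20,580.00
Motion practice: 37.0 × $470 = $17,390.00
Deposition and discovery: 27.4 × $310 = $8,494.00
Case management: 56.6 × $175 = $9,905.00
Research and drafting: 4.4 × $250 = $1,100.00
Subtotal: $57,469.00
Write-off: 20.4 × $600 = $12,240.00
Total: $57,469.00 − $12,240.00 = $45,229.00

$45,229.00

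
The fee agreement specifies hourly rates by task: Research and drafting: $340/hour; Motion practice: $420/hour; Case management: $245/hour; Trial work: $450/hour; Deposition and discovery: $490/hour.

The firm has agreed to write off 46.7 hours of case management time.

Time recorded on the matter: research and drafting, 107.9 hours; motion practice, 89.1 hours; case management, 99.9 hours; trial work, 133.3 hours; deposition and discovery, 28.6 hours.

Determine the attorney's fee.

Research and drafting: 107.9 × $340 = $36,686.00
Motion practice: 89.1 × $420 = $37,422.00
Case management: 99.9 × $245 = $24,475.50
Trial work: 133.3 × $450 = $59,985.00
Deposition and discovery: 28.6 × $490 = $14,014.00
Subtotal: $172,582.50
Write-off: 46.7 × $245 = $11,441.50
Total: $172,582.50 − $11,441.50 = $161,141.00

$161,141.00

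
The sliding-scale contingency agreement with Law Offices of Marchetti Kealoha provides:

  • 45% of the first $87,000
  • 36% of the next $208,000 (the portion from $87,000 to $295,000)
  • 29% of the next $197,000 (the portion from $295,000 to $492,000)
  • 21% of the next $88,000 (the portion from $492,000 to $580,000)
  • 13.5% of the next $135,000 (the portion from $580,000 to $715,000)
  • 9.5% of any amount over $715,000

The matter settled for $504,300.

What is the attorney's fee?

First $87,000 at 45% = $39,150.00
Next $208,000 at 36% = $74,880.00
Next $197,000 at 29% = $57,130.00
Remaining $12,300 at 21% = $2,583.00
Fee: $39,150.00 + $74,880.00 + $57,130.00 + $2,583.00 = $173,743.00

$173,743.00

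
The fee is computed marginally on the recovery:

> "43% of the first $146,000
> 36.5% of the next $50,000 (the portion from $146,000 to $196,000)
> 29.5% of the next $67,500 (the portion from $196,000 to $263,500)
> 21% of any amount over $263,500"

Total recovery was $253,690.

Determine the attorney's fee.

First $146,000 at 43% = $62,780.00
Next $50,000 at 36.5% = $18,250.00
Remaining $57,690 at 29.5% = $17,018.55
Fee: $62,780.00 + $18,250.00 + $17,018.55 = $98,048.55

$98,048.55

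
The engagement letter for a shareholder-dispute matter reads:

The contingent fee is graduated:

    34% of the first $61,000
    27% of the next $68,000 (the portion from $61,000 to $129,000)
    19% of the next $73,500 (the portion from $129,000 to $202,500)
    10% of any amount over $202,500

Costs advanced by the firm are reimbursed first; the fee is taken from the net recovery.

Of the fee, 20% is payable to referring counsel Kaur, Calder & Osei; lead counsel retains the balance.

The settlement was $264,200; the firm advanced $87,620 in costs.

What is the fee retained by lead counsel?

Fee base (net of costs): $264,200 − $87,620 = $176,580
First $61,000 at 34% = $20,740.00
Next $68,000 at 27% = $18,360.00
Remaining $47,580 at 19% = $9,040.20
Fee: $20,740.00 + $18,360.00 + $9,040.20 = $48,140.20
Referral share: 20% of $48,140.20 = $9,628.04; lead counsel retains $48,140.20 − $9,628.04 = $38,512.16.

$38,512.16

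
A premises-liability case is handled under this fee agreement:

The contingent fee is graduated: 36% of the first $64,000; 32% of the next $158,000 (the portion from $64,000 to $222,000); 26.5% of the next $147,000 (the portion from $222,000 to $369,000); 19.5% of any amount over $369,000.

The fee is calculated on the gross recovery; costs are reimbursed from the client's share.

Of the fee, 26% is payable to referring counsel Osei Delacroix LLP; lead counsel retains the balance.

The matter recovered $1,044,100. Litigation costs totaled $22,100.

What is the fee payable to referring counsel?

$63,491.87

Fee base is the gross recovery, $1,044,100; costs are reimbursed separately.
First $64,000 at 36% = $23,040.00
Next $158,000 at 32% = $50,560.00
Next $147,000 at 26.5% = $38,955.00
Remaining $675,100 at 19.5% = $131,644.50
Fee: $23,040.00 + $50,560.00 + $38,955.00 + $131,644.50 = $244,199.50
Referral share: 26% of $244,199.50 = $63,491.87; lead counsel retains $244,199.50 − $63,491.87 = $180,707.63.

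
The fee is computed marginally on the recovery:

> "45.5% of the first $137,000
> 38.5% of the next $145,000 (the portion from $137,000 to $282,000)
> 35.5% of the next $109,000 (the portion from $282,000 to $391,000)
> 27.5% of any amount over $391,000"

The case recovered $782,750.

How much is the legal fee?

$264,586.25

First $137,000 at 45.5% = $62,335.00
Next $145,000 at 38.5% = $55,825.00
Next $109,000 at 35.5% = $38,695.00
Remaining $391,750 at 27.5% = $107,731.25
Fee: $62,335.00 + $55,825.00 + $38,695.00 + $107,731.25 = $264,586.25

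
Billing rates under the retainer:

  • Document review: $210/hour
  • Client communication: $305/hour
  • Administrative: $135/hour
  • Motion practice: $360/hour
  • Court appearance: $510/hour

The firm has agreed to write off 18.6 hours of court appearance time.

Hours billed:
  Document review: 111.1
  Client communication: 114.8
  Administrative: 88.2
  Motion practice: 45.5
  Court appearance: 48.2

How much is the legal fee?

$101,728.00

Document review: 111.1 × $210 = $23,331.00
Client communication: 114.8 × $305 = $35,014.00
Administrative: 88.2 × $135 = $11,907.00
Motion practice: 45.5 × $360 = $16,380.00
Court appearance: 48.2 × $510 = $24,582.00
Subtotal: $111,214.00
Write-off: 18.6 × $510 = $9,486.00
Total: $111,214.00 − $9,486.00 = $101,728.00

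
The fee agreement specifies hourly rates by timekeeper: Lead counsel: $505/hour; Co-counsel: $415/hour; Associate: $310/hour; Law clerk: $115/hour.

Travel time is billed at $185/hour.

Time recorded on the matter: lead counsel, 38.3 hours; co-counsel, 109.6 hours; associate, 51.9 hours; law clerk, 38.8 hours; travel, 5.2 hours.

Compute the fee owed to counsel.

Lead counsel: 38.3 × $505 = $19,341.50
Co-counsel: 109.6 × $415 = $45,484.00
Associate: 51.9 × $310 = $16,089.00
Law clerk: 38.8 × $115 = $4,462.00
Subtotal: $19,341.50 + $45,484.00 + $16,089.00 + $4,462.00 = $85,376.50
Travel: 5.2 × $185 = $962.00
Total: $85,376.50 + $962.00 = $86,338.50

$86,338.50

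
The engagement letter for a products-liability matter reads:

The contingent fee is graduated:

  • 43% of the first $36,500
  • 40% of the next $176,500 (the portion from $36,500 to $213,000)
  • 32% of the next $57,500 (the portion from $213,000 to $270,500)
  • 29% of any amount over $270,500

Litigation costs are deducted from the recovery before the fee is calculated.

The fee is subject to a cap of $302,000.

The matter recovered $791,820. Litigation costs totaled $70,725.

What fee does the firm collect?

$235,367.55

Fee base (net of costs): $791,820 − $70,725 = $721,095
First $36,500 at 43% = $15,695.00
Next $176,500 at 40% = $70,600.00
Next $57,500 at 32% = $18,400.00
Remaining $450,595 at 29% = $130,672.55
Fee: $15,695.00 + $70,600.00 + $18,400.00 + $130,672.55 = $235,367.55
$235,367.55 is under the $302,000 cap.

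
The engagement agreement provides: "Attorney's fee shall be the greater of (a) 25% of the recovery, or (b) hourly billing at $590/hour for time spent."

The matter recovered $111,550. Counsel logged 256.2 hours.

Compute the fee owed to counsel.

$151,158.00

(a) 25% of $111,550 = $27,887.50
(b) 256.2 × $590 = $151,158.00
The greater is (b): $151,158.00.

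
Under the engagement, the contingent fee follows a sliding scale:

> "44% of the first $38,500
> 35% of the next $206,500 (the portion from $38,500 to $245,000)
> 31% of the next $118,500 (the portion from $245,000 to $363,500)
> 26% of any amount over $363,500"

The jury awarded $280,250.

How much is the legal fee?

First $38,500 at 44% = $16,940.00
Next $206,500 at 35% = $72,275.00
Remaining $35,250 at 31% = $10,927.50
Fee: $16,940.00 + $72,275.00 + $10,927.50 = $100,142.50

$100,142.50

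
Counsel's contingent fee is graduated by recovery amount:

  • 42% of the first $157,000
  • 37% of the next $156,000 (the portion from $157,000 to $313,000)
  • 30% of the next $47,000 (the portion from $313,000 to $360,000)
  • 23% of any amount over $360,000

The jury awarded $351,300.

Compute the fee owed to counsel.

First $157,000 at 42% = $65,940.00
Next $156,000 at 37% = $57,720.00
Remaining $38,300 at 30% = $11,490.00
Fee: $65,940.00 + $57,720.00 + $11,490.00 = $135,150.00

$135,150.00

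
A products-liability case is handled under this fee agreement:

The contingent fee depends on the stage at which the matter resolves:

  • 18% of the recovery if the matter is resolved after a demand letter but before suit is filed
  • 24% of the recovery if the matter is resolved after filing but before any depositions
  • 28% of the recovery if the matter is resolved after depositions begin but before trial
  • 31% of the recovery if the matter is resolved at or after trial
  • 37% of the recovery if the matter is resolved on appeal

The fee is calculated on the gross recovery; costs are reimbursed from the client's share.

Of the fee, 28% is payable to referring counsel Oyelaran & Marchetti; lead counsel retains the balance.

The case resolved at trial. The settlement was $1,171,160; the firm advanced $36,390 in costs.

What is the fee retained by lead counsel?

$261,402.91

Fee base is the gross recovery, $1,171,160; costs are reimbursed separately.
The matter resolved at trial, so the 31% rate applies.
$1,171,160 × 31% = $363,059.60
Referral share: 28% of $363,059.60 = $101,656.69; lead counsel retains $363,059.60 − $101,656.69 = $261,402.91.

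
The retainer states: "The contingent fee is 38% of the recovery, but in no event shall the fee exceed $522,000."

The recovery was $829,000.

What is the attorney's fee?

$315,020.00

38% of $829,000 = $315,020.00
That is under the $522,000 cap.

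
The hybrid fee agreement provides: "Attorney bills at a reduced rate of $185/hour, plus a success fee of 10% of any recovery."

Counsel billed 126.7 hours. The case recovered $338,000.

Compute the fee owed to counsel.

$57,239.50

Hourly: 126.7 × $185 = $23,439.50
Success fee: 10% of $338,000 = $33,800.00
Total: $23,439.50 + $33,800.00 = $57,239.50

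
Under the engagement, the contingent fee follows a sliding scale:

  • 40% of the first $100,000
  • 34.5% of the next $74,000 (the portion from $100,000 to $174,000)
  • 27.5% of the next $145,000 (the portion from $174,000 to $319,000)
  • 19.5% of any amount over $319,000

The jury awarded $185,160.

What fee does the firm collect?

First $100,000 at 40% = $40,000.00
Next $74,000 at 34.5% = $25,530.00
Remaining $11,160 at 27.5% = $3,069.00
Fee: $40,000.00 + $25,530.00 + $3,069.00 = $68,599.00

$68,599.00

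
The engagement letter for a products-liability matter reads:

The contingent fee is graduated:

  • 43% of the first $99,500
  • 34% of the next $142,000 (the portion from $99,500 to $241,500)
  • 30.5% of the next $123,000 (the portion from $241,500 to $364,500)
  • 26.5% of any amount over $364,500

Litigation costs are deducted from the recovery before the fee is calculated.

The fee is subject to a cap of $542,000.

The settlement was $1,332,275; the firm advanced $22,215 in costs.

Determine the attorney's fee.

Fee base (net of costs): $1,332,275 − $22,215 = $1,310,060
First $99,500 at 43% = $42,785.00
Next $142,000 at 34% = $48,280.00
Next $123,000 at 30.5% = $37,515.00
Remaining $945,560 at 26.5% = $250,573.40
Fee: $42,785.00 + $48,280.00 + $37,515.00 + $250,573.40 = $379,153.40
$379,153.40 is under the $542,000 cap.

$379,153.40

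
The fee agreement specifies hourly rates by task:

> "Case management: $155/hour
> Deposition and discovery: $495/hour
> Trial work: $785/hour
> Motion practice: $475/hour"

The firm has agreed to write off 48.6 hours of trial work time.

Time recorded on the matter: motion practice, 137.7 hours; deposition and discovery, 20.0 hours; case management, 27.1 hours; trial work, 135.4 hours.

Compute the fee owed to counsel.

Case management: 27.1 × $155 = $4,200.50
Deposition and discovery: 20.0 × $495 = $9,900.00
Trial work: 135.4 × $785 = $106,289.00
Motion practice: 137.7 × $475 = $65,407.50
Subtotal: $185,797.00
Write-off: 48.6 × $785 = $38,151.00
Total: $185,797.00 − $38,151.00 = $147,646.00

$147,646.00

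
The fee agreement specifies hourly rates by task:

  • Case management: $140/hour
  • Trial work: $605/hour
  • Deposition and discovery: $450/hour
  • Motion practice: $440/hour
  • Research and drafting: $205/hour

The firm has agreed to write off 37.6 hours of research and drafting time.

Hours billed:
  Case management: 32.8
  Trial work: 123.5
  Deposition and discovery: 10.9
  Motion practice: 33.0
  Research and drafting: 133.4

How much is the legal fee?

$118,373.50

Case management: 32.8 × $140 = $4,592.00
Trial work: 123.5 × $605 = $74,717.50
Deposition and discovery: 10.9 × $450 = $4,905.00
Motion practice: 33.0 × $440 = $14,520.00
Research and drafting: 133.4 × $205 = $27,347.00
Subtotal: $126,081.50
Write-off: 37.6 × $205 = $7,708.00
Total: $126,081.50 − $7,708.00 = $118,373.50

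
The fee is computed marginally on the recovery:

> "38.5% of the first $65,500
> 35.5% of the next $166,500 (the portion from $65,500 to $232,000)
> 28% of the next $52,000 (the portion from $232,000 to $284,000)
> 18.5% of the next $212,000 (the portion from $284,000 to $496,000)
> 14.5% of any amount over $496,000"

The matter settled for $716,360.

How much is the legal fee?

First $65,500 at 38.5% = $25,217.50
Next $166,500 at 35.5% = $59,107.50
Next $52,000 at 28% = $14,560.00
Next $212,000 at 18.5% = $39,220.00
Remaining $220,360 at 14.5% = $31,952.20
Fee: $25,217.50 + $59,107.50 + $14,560.00 + $39,220.00 + $31,952.20 = $170,057.20

$170,057.20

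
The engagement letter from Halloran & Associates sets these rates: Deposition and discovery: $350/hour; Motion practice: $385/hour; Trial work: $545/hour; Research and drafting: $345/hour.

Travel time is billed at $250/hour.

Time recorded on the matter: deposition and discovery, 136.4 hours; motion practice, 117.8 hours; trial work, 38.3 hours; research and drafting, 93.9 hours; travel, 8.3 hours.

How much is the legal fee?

Deposition and discovery: 136.4 × $350 = $47,740.00
Motion practice: 117.8 × $385 = $45,353.00
Trial work: 38.3 × $545 = $20,873.50
Research and drafting: 93.9 × $345 = $32,395.50
Subtotal: $47,740.00 + $45,353.00 + $20,873.50 + $32,395.50 = $146,362.00
Travel: 8.3 × $250 = $2,075.00
Total: $146,362.00 + $2,075.00 = $148,437.00

$148,437.00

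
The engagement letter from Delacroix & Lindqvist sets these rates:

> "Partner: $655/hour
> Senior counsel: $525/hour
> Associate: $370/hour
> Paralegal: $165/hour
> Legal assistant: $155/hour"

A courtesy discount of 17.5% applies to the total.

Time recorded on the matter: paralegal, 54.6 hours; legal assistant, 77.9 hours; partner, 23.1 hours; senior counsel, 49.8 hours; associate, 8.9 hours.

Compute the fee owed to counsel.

$54,162.90

Partner: 23.1 × $655 = $15,130.50
Senior counsel: 49.8 × $525 = $26,145.00
Associate: 8.9 × $370 = $3,293.00
Paralegal: 54.6 × $165 = $9,009.00
Legal assistant: 77.9 × $155 = $12,074.50
Subtotal: $65,652.00
Less 17.5% discount: −$11,489.10
Total: $65,652.00 − $11,489.10 = $54,162.90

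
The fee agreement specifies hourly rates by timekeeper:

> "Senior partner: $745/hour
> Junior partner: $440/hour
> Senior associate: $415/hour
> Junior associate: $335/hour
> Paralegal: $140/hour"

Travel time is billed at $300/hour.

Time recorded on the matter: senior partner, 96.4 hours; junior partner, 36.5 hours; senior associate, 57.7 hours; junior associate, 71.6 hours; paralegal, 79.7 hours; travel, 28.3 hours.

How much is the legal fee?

$155,457.50

Senior partner: 96.4 × $745 = $71,818.00
Junior partner: 36.5 × $440 = $16,060.00
Senior associate: 57.7 × $415 = $23,945.50
Junior associate: 71.6 × $335 = $23,986.00
Paralegal: 79.7 × $140 = $11,158.00
Subtotal: $71,818.00 + $16,060.00 + $23,945.50 + $23,986.00 + $11,158.00 = $146,967.50
Travel: 28.3 × $300 = $8,490.00
Total: $146,967.50 + $8,490.00 = $155,457.50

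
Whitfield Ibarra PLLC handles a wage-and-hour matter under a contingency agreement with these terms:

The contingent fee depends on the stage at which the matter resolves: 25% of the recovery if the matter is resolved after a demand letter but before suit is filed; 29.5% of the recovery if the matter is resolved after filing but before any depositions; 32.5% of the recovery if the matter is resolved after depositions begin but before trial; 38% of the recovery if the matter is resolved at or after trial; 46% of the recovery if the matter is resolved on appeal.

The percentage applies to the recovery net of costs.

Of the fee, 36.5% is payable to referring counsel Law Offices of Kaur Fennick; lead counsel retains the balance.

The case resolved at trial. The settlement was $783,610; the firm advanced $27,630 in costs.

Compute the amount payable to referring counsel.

$104,854.43

Fee base (net of costs): $783,610 − $27,630 = $755,980
The matter resolved at trial, so the 38% rate applies.
$755,980 × 38% = $287,272.40
Referral share: 36.5% of $287,272.40 = $104,854.43; lead counsel retains $287,272.40 − $104,854.43 = $182,417.97.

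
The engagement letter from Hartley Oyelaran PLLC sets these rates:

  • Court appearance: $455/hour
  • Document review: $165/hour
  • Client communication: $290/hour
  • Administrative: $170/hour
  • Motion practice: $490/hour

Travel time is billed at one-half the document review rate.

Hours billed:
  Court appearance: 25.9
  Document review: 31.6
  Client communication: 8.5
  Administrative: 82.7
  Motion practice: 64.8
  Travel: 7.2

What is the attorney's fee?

Court appearance: 25.9 × $455 = $11,784.50
Document review: 31.6 × $165 = $5,214.00
Client communication: 8.5 × $290 = $2,465.00
Administrative: 82.7 × $170 = $14,059.00
Motion practice: 64.8 × $490 = $31,752.00
Subtotal: $11,784.50 + $5,214.00 + $2,465.00 + $14,059.00 + $31,752.00 = $65,274.50
Travel: 7.2 × ($165 ÷ 2) = 7.2 × $82.50 = $594.00
Total: $65,274.50 + $594.00 = $65,868.50

$65,868.50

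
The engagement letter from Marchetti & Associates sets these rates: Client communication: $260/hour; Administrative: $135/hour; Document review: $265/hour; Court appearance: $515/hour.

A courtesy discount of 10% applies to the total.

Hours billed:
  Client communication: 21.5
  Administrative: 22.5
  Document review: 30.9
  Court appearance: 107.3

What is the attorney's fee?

Client communication: 21.5 × $260 = $5,590.00
Administrative: 22.5 × $135 = $3,037.50
Document review: 30.9 × $265 = $8,188.50
Court appearance: 107.3 × $515 = $55,259.50
Subtotal: $72,075.50
Less 10% discount: −$7,207.55
Total: $72,075.50 − $7,207.55 = $64,867.95

$64,867.95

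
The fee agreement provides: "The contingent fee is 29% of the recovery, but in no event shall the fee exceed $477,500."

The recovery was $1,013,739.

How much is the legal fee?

29% of $1,013,739 = $293,984.31
That is under the $477,500 cap.

$293,984.31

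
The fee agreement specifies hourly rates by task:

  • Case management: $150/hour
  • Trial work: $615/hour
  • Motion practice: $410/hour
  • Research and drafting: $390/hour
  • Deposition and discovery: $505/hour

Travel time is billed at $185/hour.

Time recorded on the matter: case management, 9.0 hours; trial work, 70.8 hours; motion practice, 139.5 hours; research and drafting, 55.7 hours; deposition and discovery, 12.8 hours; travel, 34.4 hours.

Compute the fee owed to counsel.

$136,638.00

Case management: 9.0 × $150 = $1,350.00
Trial work: 70.8 × $615 = $43,542.00
Motion practice: 139.5 × $410 = $57,195.00
Research and drafting: 55.7 × $390 = $21,723.00
Deposition and discovery: 12.8 × $505 = $6,464.00
Subtotal: $1,350.00 + $43,542.00 + $57,195.00 + $21,723.00 + $6,464.00 = $130,274.00
Travel: 34.4 × $185 = $6,364.00
Total: $130,274.00 + $6,364.00 = $136,638.00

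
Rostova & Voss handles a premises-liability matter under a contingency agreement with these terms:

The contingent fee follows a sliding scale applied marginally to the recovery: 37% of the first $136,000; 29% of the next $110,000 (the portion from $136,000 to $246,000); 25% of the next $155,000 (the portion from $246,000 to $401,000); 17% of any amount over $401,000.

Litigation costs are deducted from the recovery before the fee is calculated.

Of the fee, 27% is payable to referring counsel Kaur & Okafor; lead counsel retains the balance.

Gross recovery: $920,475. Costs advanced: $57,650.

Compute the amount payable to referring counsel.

Fee base (net of costs): $920,475 − $57,650 = $862,825
First $136,000 at 37% = $50,320.00
Next $110,000 at 29% = $31,900.00
Next $155,000 at 25% = $38,750.00
Remaining $461,825 at 17% = $78,510.25
Fee: $50,320.00 + $31,900.00 + $38,750.00 + $78,510.25 = $199,480.25
Referral share: 27% of $199,480.25 = $53,859.67; lead counsel retains $199,480.25 − $53,859.67 = $145,620.58.

$53,859.67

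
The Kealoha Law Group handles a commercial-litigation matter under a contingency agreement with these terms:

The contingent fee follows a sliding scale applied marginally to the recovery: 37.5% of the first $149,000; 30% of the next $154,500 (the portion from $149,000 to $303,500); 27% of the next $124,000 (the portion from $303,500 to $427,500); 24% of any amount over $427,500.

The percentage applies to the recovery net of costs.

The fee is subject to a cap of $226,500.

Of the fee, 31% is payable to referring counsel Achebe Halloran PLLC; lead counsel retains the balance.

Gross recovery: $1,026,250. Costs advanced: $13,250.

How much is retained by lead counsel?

Fee base (net of costs): $1,026,250 − $13,250 = $1,013,000
First $149,000 at 37.5% = $55,875.00
Next $154,500 at 30% = $46,350.00
Next $124,000 at 27% = $33,480.00
Remaining $585,500 at 24% = $140,520.00
Fee: $55,875.00 + $46,350.00 + $33,480.00 + $140,520.00 = $276,225.00
$276,225.00 exceeds the $226,500 cap, so the fee is capped at $226,500.00.
Referral share: 31% of $226,500.00 = $70,215.00; lead counsel retains $226,500.00 − $70,215.00 = $156,285.00.

$156,285.00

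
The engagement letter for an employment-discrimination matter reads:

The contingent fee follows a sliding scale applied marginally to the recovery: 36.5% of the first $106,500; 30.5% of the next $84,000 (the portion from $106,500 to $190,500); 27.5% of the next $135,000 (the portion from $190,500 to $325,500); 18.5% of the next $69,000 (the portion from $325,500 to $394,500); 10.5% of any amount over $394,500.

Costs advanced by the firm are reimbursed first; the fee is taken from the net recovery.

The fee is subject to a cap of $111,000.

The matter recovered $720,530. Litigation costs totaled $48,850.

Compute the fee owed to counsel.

Fee base (net of costs): $720,530 − $48,850 = $671,680
First $106,500 at 36.5% = $38,872.50
Next $84,000 at 30.5% = $25,620.00
Next $135,000 at 27.5% = $37,125.00
Next $69,000 at 18.5% = $12,765.00
Remaining $277,180 at 10.5% = $29,103.90
Fee: $38,872.50 + $25,620.00 + $37,125.00 + $12,765.00 + $29,103.90 = $143,486.40
$143,486.40 exceeds the $111,000 cap, so the fee is capped at $111,000.00.

$111,000.00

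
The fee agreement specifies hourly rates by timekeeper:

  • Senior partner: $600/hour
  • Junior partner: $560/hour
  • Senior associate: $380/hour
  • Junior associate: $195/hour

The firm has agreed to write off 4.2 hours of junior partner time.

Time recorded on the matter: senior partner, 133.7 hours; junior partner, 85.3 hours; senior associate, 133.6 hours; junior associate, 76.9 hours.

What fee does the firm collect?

Senior partner: 133.7 × $600 = $80,220.00
Junior partner: 85.3 × $560 = $47,768.00
Senior associate: 133.6 × $380 = $50,768.00
Junior associate: 76.9 × $195 = $14,995.50
Subtotal: $193,751.50
Write-off: 4.2 × $560 = $2,352.00
Total: $193,751.50 − $2,352.00 = $191,399.50

$191,399.50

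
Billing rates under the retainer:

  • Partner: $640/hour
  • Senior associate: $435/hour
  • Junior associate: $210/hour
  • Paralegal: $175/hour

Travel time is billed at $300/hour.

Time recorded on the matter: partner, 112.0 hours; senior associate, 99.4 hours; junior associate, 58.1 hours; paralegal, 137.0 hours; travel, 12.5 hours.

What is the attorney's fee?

$154,845.00

Partner: 112.0 × $640 = $71,680.00
Senior associate: 99.4 × $435 = $43,239.00
Junior associate: 58.1 × $210 = $12,201.00
Paralegal: 137.0 × $175 = $23,975.00
Subtotal: $71,680.00 + $43,239.00 + $12,201.00 + $23,975.00 = $151,095.00
Travel: 12.5 × $300 = $3,750.00
Total: $151,095.00 + $3,750.00 = $154,845.00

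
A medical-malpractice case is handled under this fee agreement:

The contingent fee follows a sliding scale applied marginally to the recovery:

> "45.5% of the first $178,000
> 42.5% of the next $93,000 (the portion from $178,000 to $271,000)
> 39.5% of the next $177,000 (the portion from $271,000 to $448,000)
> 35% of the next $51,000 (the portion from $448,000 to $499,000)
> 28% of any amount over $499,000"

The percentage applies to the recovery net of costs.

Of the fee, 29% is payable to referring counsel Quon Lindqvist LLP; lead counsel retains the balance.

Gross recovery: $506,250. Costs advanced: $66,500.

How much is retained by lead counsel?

$132,891.59

Fee base (net of costs): $506,250 − $66,500 = $439,750
First $178,000 at 45.5% = $80,990.00
Next $93,000 at 42.5% = $39,525.00
Remaining $168,750 at 39.5% = $66,656.25
Fee: $80,990.00 + $39,525.00 + $66,656.25 = $187,171.25
Referral share: 29% of $187,171.25 = $54,279.66; lead counsel retains $187,171.25 − $54,279.66 = $132,891.59.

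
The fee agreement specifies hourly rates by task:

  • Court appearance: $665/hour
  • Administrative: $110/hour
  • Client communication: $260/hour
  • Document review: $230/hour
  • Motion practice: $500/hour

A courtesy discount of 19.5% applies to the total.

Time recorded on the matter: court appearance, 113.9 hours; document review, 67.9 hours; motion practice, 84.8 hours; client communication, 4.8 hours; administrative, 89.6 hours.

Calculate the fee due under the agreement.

Court appearance: 113.9 × $665 = $75,743.50
Administrative: 89.6 × $110 = $9,856.00
Client communication: 4.8 × $260 = $1,248.00
Document review: 67.9 × $230 = $15,617.00
Motion practice: 84.8 × $500 = $42,400.00
Subtotal: $144,864.50
Less 19.5% discount: −$28,248.58
Total: $144,864.50 − $28,248.58 = $116,615.92

$116,615.92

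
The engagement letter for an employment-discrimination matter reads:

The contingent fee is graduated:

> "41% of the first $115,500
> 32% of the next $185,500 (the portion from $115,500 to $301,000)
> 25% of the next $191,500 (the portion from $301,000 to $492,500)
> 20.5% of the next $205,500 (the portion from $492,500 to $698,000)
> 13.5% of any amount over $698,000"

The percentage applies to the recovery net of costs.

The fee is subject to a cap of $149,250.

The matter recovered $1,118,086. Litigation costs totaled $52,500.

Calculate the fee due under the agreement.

$149,250.00

Fee base (net of costs): $1,118,086 − $52,500 = $1,065,586
First $115,500 at 41% = $47,355.00
Next $185,500 at 32% = $59,360.00
Next $191,500 at 25% = $47,875.00
Next $205,500 at 20.5% = $42,127.50
Remaining $367,586 at 13.5% = $49,624.11
Fee: $47,355.00 + $59,360.00 + $47,875.00 + $42,127.50 + $49,624.11 = $246,341.61
$246,341.61 exceeds the $149,250 cap, so the fee is capped at $149,250.00.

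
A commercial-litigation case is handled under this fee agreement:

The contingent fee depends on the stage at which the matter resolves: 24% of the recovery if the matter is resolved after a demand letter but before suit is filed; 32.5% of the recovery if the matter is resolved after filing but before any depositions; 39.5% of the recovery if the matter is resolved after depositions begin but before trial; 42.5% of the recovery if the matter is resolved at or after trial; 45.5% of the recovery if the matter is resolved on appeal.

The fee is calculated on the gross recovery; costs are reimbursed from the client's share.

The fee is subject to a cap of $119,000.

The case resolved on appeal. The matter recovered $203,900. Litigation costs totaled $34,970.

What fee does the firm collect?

Fee base is the gross recovery, $203,900; costs are reimbursed separately.
The matter resolved on appeal, so the 45.5% rate applies.
$203,900 × 45.5% = $92,774.50
$92,774.50 is under the $119,000 cap.

$92,774.50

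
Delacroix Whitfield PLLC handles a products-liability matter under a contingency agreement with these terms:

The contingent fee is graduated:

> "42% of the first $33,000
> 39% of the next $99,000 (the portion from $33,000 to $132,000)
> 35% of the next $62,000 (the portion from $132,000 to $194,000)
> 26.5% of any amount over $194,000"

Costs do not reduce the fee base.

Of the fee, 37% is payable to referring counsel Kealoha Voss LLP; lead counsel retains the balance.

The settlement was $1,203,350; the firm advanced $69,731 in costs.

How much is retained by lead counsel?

$215,238.08

Fee base is the gross recovery, $1,203,350; costs are reimbursed separately.
First $33,000 at 42% = $13,860.00
Next $99,000 at 39% = $38,610.00
Next $62,000 at 35% = $21,700.00
Remaining $1,009,350 at 26.5% = $267,477.75
Fee: $13,860.00 + $38,610.00 + $21,700.00 + $267,477.75 = $341,647.75
Referral share: 37% of $341,647.75 = $126,409.67; lead counsel retains $341,647.75 − $126,409.67 = $215,238.08.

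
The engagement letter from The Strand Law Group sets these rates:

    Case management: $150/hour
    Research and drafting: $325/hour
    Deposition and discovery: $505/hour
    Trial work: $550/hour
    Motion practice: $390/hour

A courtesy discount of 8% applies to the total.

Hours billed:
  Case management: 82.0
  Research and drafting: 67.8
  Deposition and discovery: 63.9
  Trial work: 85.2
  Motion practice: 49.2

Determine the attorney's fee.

$122,040.30

Case management: 82.0 × $150 = $12,300.00
Research and drafting: 67.8 × $325 = $22,035.00
Deposition and discovery: 63.9 × $505 = $32,269.50
Trial work: 85.2 × $550 = $46,860.00
Motion practice: 49.2 × $390 = $19,188.00
Subtotal: $132,652.50
Less 8% discount: −$10,612.20
Total: $132,652.50 − $10,612.20 = $122,040.30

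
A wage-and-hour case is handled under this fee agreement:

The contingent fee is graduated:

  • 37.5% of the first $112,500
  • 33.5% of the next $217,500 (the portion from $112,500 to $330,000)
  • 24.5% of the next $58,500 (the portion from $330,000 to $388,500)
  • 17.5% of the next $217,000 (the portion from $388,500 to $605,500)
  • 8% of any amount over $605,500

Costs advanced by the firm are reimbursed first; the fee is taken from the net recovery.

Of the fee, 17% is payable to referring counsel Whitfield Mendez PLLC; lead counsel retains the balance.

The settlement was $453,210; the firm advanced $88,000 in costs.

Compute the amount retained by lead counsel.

$102,651.45

Fee base (net of costs): $453,210 − $88,000 = $365,210
First $112,500 at 37.5% = $42,187.50
Next $217,500 at 33.5% = $72,862.50
Remaining $35,210 at 24.5% = $8,626.45
Fee: $42,187.50 + $72,862.50 + $8,626.45 = $123,676.45
Referral share: 17% of $123,676.45 = $21,025.00; lead counsel retains $123,676.45 − $21,025.00 = $102,651.45.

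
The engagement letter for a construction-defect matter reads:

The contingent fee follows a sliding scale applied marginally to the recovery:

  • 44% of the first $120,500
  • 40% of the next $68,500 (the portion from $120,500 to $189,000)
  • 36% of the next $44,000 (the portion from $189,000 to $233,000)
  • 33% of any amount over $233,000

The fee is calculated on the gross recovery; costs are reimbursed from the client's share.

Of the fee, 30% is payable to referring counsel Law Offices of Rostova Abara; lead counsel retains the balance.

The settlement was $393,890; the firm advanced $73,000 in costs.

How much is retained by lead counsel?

$104,547.59

Fee base is the gross recovery, $393,890; costs are reimbursed separately.
First $120,500 at 44% = $53,020.00
Next $68,500 at 40% = $27,400.00
Next $44,000 at 36% = $15,840.00
Remaining $160,890 at 33% = $53,093.70
Fee: $53,020.00 + $27,400.00 + $15,840.00 + $53,093.70 = $149,353.70
Referral share: 30% of $149,353.70 = $44,806.11; lead counsel retains $149,353.70 − $44,806.11 = $104,547.59.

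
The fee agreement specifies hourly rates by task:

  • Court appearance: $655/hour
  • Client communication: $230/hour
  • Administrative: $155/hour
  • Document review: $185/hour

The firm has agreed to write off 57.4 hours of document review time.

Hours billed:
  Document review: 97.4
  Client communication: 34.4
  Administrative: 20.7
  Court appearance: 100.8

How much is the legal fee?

Court appearance: 100.8 × $655 = $66,024.00
Client communication: 34.4 × $230 = $7,912.00
Administrative: 20.7 × $155 = $3,208.50
Document review: 97.4 × $185 = $18,019.00
Subtotal: $95,163.50
Write-off: 57.4 × $185 = $10,619.00
Total: $95,163.50 − $10,619.00 = $84,544.50

$84,544.50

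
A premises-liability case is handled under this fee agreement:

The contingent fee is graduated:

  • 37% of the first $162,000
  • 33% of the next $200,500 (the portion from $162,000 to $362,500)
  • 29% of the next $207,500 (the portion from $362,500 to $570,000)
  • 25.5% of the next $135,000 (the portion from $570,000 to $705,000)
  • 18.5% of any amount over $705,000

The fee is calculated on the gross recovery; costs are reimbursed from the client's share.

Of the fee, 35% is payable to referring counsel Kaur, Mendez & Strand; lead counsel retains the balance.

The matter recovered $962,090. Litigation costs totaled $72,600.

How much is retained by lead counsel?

$174,373.32

Fee base is the gross recovery, $962,090; costs are reimbursed separately.
First $162,000 at 37% = $59,940.00
Next $200,500 at 33% = $66,165.00
Next $207,500 at 29% = $60,175.00
Next $135,000 at 25.5% = $34,425.00
Remaining $257,090 at 18.5% = $47,561.65
Fee: $59,940.00 + $66,165.00 + $60,175.00 + $34,425.00 + $47,561.65 = $268,266.65
Referral share: 35% of $268,266.65 = $93,893.33; lead counsel retains $268,266.65 − $93,893.33 = $174,373.32.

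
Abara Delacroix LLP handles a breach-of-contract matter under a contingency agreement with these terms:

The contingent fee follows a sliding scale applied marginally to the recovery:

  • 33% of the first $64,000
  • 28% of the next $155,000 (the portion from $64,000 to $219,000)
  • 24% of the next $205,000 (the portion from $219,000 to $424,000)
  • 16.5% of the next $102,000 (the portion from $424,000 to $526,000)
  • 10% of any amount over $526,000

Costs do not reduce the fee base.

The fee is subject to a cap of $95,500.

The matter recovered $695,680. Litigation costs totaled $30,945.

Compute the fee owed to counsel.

Fee base is the gross recovery, $695,680; costs are reimbursed separately.
First $64,000 at 33% = $21,120.00
Next $155,000 at 28% = $43,400.00
Next $205,000 at 24% = $49,200.00
Next $102,000 at 16.5% = $16,830.00
Remaining $169,680 at 10% = $16,968.00
Fee: $21,120.00 + $43,400.00 + $49,200.00 + $16,830.00 + $16,968.00 = $147,518.00
$147,518.00 exceeds the $95,500 cap, so the fee is capped at $95,500.00.

$95,500.00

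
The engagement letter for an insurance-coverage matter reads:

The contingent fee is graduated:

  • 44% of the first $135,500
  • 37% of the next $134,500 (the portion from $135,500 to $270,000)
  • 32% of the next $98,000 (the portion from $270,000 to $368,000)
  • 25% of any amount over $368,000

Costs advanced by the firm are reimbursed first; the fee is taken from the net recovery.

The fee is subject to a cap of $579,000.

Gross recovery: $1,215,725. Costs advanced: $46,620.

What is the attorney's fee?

$341,021.25

Fee base (net of costs): $1,215,725 − $46,620 = $1,169,105
First $135,500 at 44% = $59,620.00
Next $134,500 at 37% = $49,765.00
Next $98,000 at 32% = $31,360.00
Remaining $801,105 at 25% = $200,276.25
Fee: $59,620.00 + $49,765.00 + $31,360.00 + $200,276.25 = $341,021.25
$341,021.25 is under the $579,000 cap.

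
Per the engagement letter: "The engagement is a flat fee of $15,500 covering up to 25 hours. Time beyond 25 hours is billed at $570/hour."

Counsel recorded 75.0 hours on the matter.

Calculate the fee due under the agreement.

Flat fee: $15,500.00
Excess hours: 75.0 − 25 = 50.0
Overrun: 50.0 × $570 = $28,500.00
Total: $15,500.00 + $28,500.00 = $44,000.00

$44,000.00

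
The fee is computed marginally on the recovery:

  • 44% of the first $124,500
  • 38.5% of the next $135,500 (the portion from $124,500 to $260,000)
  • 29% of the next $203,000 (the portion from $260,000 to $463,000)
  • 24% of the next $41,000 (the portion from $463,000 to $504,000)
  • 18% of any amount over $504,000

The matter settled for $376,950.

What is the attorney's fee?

First $124,500 at 44% = $54,780.00
Next $135,500 at 38.5% = $52,167.50
Remaining $116,950 at 29% = $33,915.50
Fee: $54,780.00 + $52,167.50 + $33,915.50 = $140,863.00

$140,863.00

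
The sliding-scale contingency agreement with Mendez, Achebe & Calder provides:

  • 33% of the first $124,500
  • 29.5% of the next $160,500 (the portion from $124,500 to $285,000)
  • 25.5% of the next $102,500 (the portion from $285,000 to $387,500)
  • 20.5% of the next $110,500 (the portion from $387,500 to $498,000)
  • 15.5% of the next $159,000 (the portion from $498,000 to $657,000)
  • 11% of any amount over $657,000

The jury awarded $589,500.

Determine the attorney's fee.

First $124,500 at 33% = $41,085.00
Next $160,500 at 29.5% = $47,347.50
Next $102,500 at 25.5% = $26,137.50
Next $110,500 at 20.5% = $22,652.50
Remaining $91,500 at 15.5% = $14,182.50
Fee: $41,085.00 + $47,347.50 + $26,137.50 + $22,652.50 + $14,182.50 = $151,405.00

$151,405.00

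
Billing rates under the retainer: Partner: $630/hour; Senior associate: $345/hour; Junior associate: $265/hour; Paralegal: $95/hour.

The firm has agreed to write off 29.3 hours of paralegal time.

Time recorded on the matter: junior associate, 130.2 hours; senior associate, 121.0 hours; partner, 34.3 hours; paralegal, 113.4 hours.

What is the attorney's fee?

Partner: 34.3 × $630 = $21,609.00
Senior associate: 121.0 × $345 = $41,745.00
Junior associate: 130.2 × $265 = $34,503.00
Paralegal: 113.4 × $95 = $10,773.00
Subtotal: $108,630.00
Write-off: 29.3 × $95 = $2,783.50
Total: $108,630.00 − $2,783.50 = $105,846.50

$105,846.50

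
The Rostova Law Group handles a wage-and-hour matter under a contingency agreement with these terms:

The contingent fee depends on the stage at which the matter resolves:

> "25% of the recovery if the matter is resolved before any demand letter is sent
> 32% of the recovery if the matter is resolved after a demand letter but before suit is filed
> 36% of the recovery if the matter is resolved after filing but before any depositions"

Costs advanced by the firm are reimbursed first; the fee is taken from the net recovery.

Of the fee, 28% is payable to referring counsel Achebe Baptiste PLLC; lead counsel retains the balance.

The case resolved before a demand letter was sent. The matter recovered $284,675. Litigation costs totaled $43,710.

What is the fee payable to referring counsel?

$16,867.55

Fee base (net of costs): $284,675 − $43,710 = $240,965
The matter resolved before a demand letter was sent, so the 25% rate applies.
$240,965 × 25% = $60,241.25
Referral share: 28% of $60,241.25 = $16,867.55; lead counsel retains $60,241.25 − $16,867.55 = $43,373.70.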